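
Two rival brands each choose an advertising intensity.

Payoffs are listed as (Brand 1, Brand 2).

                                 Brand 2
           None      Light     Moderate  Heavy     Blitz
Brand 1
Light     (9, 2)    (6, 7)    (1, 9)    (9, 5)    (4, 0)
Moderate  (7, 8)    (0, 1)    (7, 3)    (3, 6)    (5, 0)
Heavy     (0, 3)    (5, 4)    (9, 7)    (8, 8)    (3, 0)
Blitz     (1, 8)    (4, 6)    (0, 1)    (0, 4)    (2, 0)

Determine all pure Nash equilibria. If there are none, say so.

Brand 1 against None: payoffs 9, 7, 0, 1 → best response Light.
Brand 1 against Light: payoffs 6, 0, 5, 4 → best response Light.
Brand 1 against Moderate: payoffs 1, 7, 9, 0 → best response Heavy.
Brand 1 against Heavy: payoffs 9, 3, 8, 0 → best response Light.
Brand 1 against Blitz: payoffs 4, 5, 3, 2 → best response Moderate.
Brand 2 against Light: payoffs 2, 7, 9, 5, 0 → best response Moderate.
Brand 2 against Moderate: payoffs 8, 1, 3, 6, 0 → best response None.
Brand 2 against Heavy: payoffs 3, 4, 7, 8, 0 → best response Heavy.
Brand 2 against Blitz: payoffs 8, 6, 1, 4, 0 → best response None.
No profile is a mutual best response for all players.

No pure-strategy Nash equilibrium.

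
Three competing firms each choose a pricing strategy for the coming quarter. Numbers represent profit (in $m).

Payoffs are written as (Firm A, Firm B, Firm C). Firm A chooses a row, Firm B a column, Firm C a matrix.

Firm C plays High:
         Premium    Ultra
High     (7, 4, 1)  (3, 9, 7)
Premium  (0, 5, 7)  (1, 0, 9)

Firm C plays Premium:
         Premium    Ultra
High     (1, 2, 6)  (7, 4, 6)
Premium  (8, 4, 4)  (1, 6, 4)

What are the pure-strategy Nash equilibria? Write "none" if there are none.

The unique pure-strategy Nash equilibrium is (High, Ultra, High).

For each strategy profile, look for a profitable unilateral deviation.
(High, Premium, High): Firm B can switch to Ultra (4 → 9). Not NE.
(High, Premium, Premium): Firm A can switch to Premium (1 → 8). Not NE.
(High, Ultra, High): Firm A gets 3, best alternative 1; Firm B gets 9, best alternative 4; Firm C gets 7, best alternative 6. No profitable deviation — NE.
(High, Ultra, Premium): Firm C can switch to High (6 → 7). Not NE.
(Premium, Premium, High): Firm A can switch to High (0 → 7). Not NE.
(Premium, Premium, Premium): Firm B can switch to Ultra (4 → 6). Not NE.
(Premium, Ultra, High): Firm A can switch to High (1 → 3). Not NE.
(The remaining 1 profile has a profitable deviation by the same check.)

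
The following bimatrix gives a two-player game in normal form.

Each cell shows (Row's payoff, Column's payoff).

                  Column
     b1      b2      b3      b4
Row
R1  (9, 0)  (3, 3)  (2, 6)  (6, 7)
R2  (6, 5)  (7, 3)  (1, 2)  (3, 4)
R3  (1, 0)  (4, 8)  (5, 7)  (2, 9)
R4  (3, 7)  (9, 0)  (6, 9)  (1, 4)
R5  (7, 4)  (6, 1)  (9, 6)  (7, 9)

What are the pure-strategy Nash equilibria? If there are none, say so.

(R5, b4)

(R1, b1): Column can switch to b2 (0 → 3). Not NE.
(R1, b2): Row can switch to R2 (3 → 7). Not NE.
(R1, b3): Row can switch to R3 (2 → 5). Not NE.
(R1, b4): Row can switch to R5 (6 → 7). Not NE.
(R2, b1): Row can switch to R1 (6 → 9). Not NE.
(R2, b2): Row can switch to R4 (7 → 9). Not NE.
(R2, b3): Row can switch to R1 (1 → 2). Not NE.
(R2, b4): Row can switch to R1 (3 → 6). Not NE.
(R3, b1): Row can switch to R1 (1 → 9). Not NE.
(R3, b2): Row can switch to R2 (4 → 7). Not NE.
(R3, b3): Row can switch to R4 (5 → 6). Not NE.
(R3, b4): Row can switch to R1 (2 → 6). Not NE.
(R5, b4): Row gets 7, best alternative 6; Column gets 9, best alternative 6. No profitable deviation — NE.
(The remaining 7 profiles each have a profitable deviation by the same check.)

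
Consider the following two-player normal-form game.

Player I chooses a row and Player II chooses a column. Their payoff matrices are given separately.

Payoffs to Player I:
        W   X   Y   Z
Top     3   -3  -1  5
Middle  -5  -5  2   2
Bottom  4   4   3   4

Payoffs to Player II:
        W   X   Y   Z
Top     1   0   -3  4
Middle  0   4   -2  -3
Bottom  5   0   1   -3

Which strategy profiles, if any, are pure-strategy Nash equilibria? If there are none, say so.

Pure-strategy Nash equilibria: (Top, Z), (Bottom, W)

Player I against W: payoffs 3, -5, 4 → best response Bottom.
Player I against X: payoffs -3, -5, 4 → best response Bottom.
Player I against Y: payoffs -1, 2, 3 → best response Bottom.
Player I against Z: payoffs 5, 2, 4 → best response Top.
Player II against Top: payoffs 1, 0, -3, 4 → best response Z.
Player II against Middle: payoffs 0, 4, -2, -3 → best response X.
Player II against Bottom: payoffs 5, 0, 1, -3 → best response W.
Mutual best responses: (Top, Z); (Bottom, W).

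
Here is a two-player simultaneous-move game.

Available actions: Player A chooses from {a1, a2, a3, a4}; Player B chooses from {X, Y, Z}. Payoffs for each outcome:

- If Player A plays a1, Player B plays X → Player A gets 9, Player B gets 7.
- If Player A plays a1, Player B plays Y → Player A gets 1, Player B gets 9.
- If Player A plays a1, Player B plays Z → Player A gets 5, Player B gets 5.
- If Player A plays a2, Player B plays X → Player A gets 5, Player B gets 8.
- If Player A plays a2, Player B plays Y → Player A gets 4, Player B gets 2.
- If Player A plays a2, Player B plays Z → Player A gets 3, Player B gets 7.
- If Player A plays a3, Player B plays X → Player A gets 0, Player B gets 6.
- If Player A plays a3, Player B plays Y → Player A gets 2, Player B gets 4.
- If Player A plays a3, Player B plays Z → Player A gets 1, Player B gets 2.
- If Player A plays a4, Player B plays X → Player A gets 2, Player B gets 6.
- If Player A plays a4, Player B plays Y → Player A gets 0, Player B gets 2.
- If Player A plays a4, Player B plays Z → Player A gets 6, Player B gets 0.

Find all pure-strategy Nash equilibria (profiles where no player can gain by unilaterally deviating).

There is no pure-strategy Nash equilibrium.

(a1, X): Player B can switch to Y (7 → 9). Not NE.
(a1, Y): Player A can switch to a2 (1 → 4). Not NE.
(a1, Z): Player A can switch to a4 (5 → 6). Not NE.
(a2, X): Player A can switch to a1 (5 → 9). Not NE.
(a2, Y): Player B can switch to X (2 → 8). Not NE.
(a2, Z): Player A can switch to a1 (3 → 5). Not NE.
(The remaining 6 profiles each have a profitable deviation by the same check.)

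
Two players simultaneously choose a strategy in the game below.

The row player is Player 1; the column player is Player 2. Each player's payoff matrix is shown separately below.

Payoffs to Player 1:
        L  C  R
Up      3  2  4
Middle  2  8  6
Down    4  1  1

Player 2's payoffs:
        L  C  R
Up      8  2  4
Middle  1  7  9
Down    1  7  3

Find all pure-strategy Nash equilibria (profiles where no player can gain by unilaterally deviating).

Player 1 against L: payoffs 3, 2, 4 → best response Down.
Player 1 against C: payoffs 2, 8, 1 → best response Middle.
Player 1 against R: payoffs 4, 6, 1 → best response Middle.
Player 2 against Up: payoffs 8, 2, 4 → best response L.
Player 2 against Middle: payoffs 1, 7, 9 → best response R.
Player 2 against Down: payoffs 1, 7, 3 → best response C.
Mutual best responses: (Middle, R).

(Middle, R)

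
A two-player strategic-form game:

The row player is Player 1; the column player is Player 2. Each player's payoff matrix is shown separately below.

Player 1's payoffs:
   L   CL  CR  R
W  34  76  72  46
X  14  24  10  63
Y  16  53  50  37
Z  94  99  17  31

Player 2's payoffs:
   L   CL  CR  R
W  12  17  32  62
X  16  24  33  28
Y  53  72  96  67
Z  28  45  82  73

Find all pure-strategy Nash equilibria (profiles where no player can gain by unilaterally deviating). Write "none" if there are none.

This game has no pure Nash equilibrium.

Player 1 against L: payoffs 34, 14, 16, 94 → best response Z.
Player 1 against CL: payoffs 76, 24, 53, 99 → best response Z.
Player 1 against CR: payoffs 72, 10, 50, 17 → best response W.
Player 1 against R: payoffs 46, 63, 37, 31 → best response X.
Player 2 against W: payoffs 12, 17, 32, 62 → best response R.
Player 2 against X: payoffs 16, 24, 33, 28 → best response CR.
Player 2 against Y: payoffs 53, 72, 96, 67 → best response CR.
Player 2 against Z: payoffs 28, 45, 82, 73 → best response CR.
No profile is a mutual best response for all players.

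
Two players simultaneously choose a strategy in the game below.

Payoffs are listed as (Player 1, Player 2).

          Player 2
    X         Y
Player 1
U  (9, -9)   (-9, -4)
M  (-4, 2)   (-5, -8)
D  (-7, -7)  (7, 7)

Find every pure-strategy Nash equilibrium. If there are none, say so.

Pure NE: (D, Y)

For each strategy profile, look for a profitable unilateral deviation.
(U, X): Player 2 can switch to Y (-9 → -4). Not NE.
(U, Y): Player 1 can switch to M (-9 → -5). Not NE.
(M, X): Player 1 can switch to U (-4 → 9). Not NE.
(M, Y): Player 1 can switch to D (-5 → 7). Not NE.
(D, X): Player 1 can switch to U (-7 → 9). Not NE.
(D, Y): Player 1 gets 7, best alternative -5; Player 2 gets 7, best alternative -7. No profitable deviation — NE.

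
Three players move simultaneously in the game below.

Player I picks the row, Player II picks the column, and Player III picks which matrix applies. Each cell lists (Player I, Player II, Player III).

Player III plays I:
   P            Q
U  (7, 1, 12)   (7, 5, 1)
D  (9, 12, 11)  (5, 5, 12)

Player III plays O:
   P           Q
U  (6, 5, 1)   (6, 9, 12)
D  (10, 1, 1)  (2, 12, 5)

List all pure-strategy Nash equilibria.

(U, Q, O), (D, P, I)

Player I against (P, I): payoffs 7, 9 → best response D.
Player I against (P, O): payoffs 6, 10 → best response D.
Player I against (Q, I): payoffs 7, 5 → best response U.
Player I against (Q, O): payoffs 6, 2 → best response U.
Player II against (U, I): payoffs 1, 5 → best response Q.
Player II against (U, O): payoffs 5, 9 → best response Q.
Player II against (D, I): payoffs 12, 5 → best response P.
Player II against (D, O): payoffs 1, 12 → best response Q.
Player III against (U, P): payoffs 12, 1 → best response I.
Player III against (U, Q): payoffs 1, 12 → best response O.
Player III against (D, P): payoffs 11, 1 → best response I.
Player III against (D, Q): payoffs 12, 5 → best response I.
Mutual best responses: (U, Q, O); (D, P, I).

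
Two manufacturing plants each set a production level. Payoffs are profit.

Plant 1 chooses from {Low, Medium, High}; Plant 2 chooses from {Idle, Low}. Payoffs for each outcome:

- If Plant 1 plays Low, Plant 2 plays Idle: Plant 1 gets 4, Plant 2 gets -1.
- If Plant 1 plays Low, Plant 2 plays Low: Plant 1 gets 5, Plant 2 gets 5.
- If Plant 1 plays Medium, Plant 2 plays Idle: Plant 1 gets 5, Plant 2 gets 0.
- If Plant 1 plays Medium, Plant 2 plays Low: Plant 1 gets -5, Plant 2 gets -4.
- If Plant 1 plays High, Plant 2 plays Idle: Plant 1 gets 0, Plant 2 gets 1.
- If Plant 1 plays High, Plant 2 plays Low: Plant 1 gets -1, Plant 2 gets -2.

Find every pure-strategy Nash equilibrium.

Mark each player's best response to every combination of opponents' strategies; a profile where every player is best-responding is a pure Nash equilibrium.
Plant 1 against Idle: payoffs 4, 5, 0 → best response Medium.
Plant 1 against Low: payoffs 5, -5, -1 → best response Low.
Plant 2 against Low: payoffs -1, 5 → best response Low.
Plant 2 against Medium: payoffs 0, -4 → best response Idle.
Plant 2 against High: payoffs 1, -2 → best response Idle.
Mutual best responses: (Low, Low); (Medium, Idle).

The pure Nash equilibria are (Low, Low) and (Medium, Idle).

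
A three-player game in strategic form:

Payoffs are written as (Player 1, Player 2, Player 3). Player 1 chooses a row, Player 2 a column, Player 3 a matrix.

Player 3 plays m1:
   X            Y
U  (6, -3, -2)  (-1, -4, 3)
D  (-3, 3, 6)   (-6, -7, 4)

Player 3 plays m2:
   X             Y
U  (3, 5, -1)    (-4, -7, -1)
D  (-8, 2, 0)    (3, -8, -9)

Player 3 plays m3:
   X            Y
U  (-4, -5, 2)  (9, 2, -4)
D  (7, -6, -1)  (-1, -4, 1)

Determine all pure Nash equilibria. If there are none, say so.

Player 1 against (X, m1): payoffs 6, -3 → best response U.
Player 1 against (X, m2): payoffs 3, -8 → best response U.
Player 1 against (X, m3): payoffs -4, 7 → best response D.
Player 1 against (Y, m1): payoffs -1, -6 → best response U.
Player 1 against (Y, m2): payoffs -4, 3 → best response D.
Player 1 against (Y, m3): payoffs 9, -1 → best response U.
Player 2 against (U, m1): payoffs -3, -4 → best response X.
Player 2 against (U, m2): payoffs 5, -7 → best response X.
Player 2 against (U, m3): payoffs -5, 2 → best response Y.
Player 2 against (D, m1): payoffs 3, -7 → best response X.
Player 2 against (D, m2): payoffs 2, -8 → best response X.
Player 2 against (D, m3): payoffs -6, -4 → best response Y.
Player 3 against (U, X): payoffs -2, -1, 2 → best response m3.
Player 3 against (U, Y): payoffs 3, -1, -4 → best response m1.
Player 3 against (D, X): payoffs 6, 0, -1 → best response m1.
Player 3 against (D, Y): payoffs 4, -9, 1 → best response m1.
No profile is a mutual best response for all players.

This game has no pure Nash equilibrium.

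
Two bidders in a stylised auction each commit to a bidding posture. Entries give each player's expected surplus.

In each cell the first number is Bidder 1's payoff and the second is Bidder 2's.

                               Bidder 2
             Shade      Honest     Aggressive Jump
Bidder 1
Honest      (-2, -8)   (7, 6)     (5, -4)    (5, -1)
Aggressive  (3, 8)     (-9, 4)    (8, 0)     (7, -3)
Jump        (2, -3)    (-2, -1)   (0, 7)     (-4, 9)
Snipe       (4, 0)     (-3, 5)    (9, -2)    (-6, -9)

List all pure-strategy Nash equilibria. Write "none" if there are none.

Bidder 1 against Shade: payoffs -2, 3, 2, 4 → best response Snipe.
Bidder 1 against Honest: payoffs 7, -9, -2, -3 → best response Honest.
Bidder 1 against Aggressive: payoffs 5, 8, 0, 9 → best response Snipe.
Bidder 1 against Jump: payoffs 5, 7, -4, -6 → best response Aggressive.
Bidder 2 against Honest: payoffs -8, 6, -4, -1 → best response Honest.
Bidder 2 against Aggressive: payoffs 8, 4, 0, -3 → best response Shade.
Bidder 2 against Jump: payoffs -3, -1, 7, 9 → best response Jump.
Bidder 2 against Snipe: payoffs 0, 5, -2, -9 → best response Honest.
Mutual best responses: (Honest, Honest).

Pure NE: (Honest, Honest)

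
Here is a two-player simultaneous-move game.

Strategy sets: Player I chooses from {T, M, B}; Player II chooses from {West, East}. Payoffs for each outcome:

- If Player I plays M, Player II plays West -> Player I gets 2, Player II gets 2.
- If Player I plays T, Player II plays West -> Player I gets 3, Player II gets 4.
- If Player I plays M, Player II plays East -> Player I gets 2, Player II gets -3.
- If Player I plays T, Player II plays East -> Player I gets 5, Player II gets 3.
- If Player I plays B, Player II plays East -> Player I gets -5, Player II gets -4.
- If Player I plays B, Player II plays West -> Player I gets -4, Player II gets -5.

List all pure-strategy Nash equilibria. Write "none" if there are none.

(T, West)

Mark each player's best response to every combination of opponents' strategies; a profile where every player is best-responding is a pure Nash equilibrium.
Player I against West: payoffs 3, 2, -4 → best response T.
Player I against East: payoffs 5, 2, -5 → best response T.
Player II against T: payoffs 4, 3 → best response West.
Player II against M: payoffs 2, -3 → best response West.
Player II against B: payoffs -5, -4 → best response East.
Mutual best responses: (T, West).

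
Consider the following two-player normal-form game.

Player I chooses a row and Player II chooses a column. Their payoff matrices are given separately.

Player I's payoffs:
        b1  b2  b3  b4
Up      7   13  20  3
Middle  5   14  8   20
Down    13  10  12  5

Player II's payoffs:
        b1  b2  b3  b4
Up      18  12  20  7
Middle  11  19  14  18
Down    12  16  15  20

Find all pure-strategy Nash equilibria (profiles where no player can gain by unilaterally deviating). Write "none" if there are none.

For each strategy profile, look for a profitable unilateral deviation.
(Up, b1): Player I can switch to Down (7 → 13). Not NE.
(Up, b2): Player I can switch to Middle (13 → 14). Not NE.
(Up, b3): Player I gets 20, best alternative 12; Player II gets 20, best alternative 18. No profitable deviation — NE.
(Up, b4): Player I can switch to Middle (3 → 20). Not NE.
(Middle, b1): Player I can switch to Up (5 → 7). Not NE.
(Middle, b2): Player I gets 14, best alternative 13; Player II gets 19, best alternative 18. No profitable deviation — NE.
(Middle, b3): Player I can switch to Up (8 → 20). Not NE.
(Middle, b4): Player II can switch to b2 (18 → 19). Not NE.
(Down, b1): Player II can switch to b2 (12 → 16). Not NE.
(Down, b2): Player I can switch to Up (10 → 13). Not NE.
(Down, b3): Player I can switch to Up (12 → 20). Not NE.
(Down, b4): Player I can switch to Middle (5 → 20). Not NE.

(Up, b3); (Middle, b2)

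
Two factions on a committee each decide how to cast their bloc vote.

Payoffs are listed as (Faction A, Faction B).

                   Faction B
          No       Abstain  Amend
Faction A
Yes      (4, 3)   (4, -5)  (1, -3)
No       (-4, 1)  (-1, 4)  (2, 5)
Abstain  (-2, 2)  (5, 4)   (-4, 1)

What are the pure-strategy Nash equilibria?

(Yes, No), (No, Amend), (Abstain, Abstain)

Faction A against No: payoffs 4, -4, -2 → best response Yes.
Faction A against Abstain: payoffs 4, -1, 5 → best response Abstain.
Faction A against Amend: payoffs 1, 2, -4 → best response No.
Faction B against Yes: payoffs 3, -5, -3 → best response No.
Faction B against No: payoffs 1, 4, 5 → best response Amend.
Faction B against Abstain: payoffs 2, 4, 1 → best response Abstain.
Mutual best responses: (Yes, No); (No, Amend); (Abstain, Abstain).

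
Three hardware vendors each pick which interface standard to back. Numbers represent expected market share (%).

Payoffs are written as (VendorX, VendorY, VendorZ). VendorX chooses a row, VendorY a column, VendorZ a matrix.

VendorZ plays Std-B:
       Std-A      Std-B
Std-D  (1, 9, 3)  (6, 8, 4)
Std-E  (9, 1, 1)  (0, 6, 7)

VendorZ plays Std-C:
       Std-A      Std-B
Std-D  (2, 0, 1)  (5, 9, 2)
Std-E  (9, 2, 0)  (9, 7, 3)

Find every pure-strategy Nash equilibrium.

No pure-strategy Nash equilibrium.

Check each profile: it is a Nash equilibrium iff no player can strictly gain by switching unilaterally.
(Std-D, Std-A, Std-B): VendorX can switch to Std-E (1 → 9). Not NE.
(Std-D, Std-A, Std-C): VendorX can switch to Std-E (2 → 9). Not NE.
(Std-D, Std-B, Std-B): VendorY can switch to Std-A (8 → 9). Not NE.
(Std-D, Std-B, Std-C): VendorX can switch to Std-E (5 → 9). Not NE.
(Std-E, Std-A, Std-B): VendorY can switch to Std-B (1 → 6). Not NE.
(Std-E, Std-A, Std-C): VendorY can switch to Std-B (2 → 7). Not NE.
(Std-E, Std-B, Std-B): VendorX can switch to Std-D (0 → 6). Not NE.
(Std-E, Std-B, Std-C): VendorZ can switch to Std-B (3 → 7). Not NE.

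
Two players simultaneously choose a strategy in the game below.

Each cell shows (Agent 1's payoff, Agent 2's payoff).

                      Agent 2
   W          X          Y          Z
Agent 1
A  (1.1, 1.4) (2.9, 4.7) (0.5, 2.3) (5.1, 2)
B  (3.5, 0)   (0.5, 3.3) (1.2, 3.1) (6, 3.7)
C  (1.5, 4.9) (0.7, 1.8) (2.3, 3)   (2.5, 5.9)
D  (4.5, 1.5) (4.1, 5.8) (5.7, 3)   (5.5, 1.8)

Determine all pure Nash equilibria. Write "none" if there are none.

(A, W): Agent 1 can switch to B (1.1 → 3.5). Not NE.
(A, X): Agent 1 can switch to D (2.9 → 4.1). Not NE.
(A, Y): Agent 1 can switch to B (0.5 → 1.2). Not NE.
(A, Z): Agent 1 can switch to B (5.1 → 6). Not NE.
(B, W): Agent 1 can switch to D (3.5 → 4.5). Not NE.
(B, X): Agent 1 can switch to A (0.5 → 2.9). Not NE.
(B, Y): Agent 1 can switch to C (1.2 → 2.3). Not NE.
(B, Z): Agent 1 gets 6, best alternative 5.5; Agent 2 gets 3.7, best alternative 3.3. No profitable deviation — NE.
(C, W): Agent 1 can switch to B (1.5 → 3.5). Not NE.
(C, X): Agent 1 can switch to A (0.7 → 2.9). Not NE.
(C, Y): Agent 1 can switch to D (2.3 → 5.7). Not NE.
(D, X): Agent 1 gets 4.1, best alternative 2.9; Agent 2 gets 5.8, best alternative 3. No profitable deviation — NE.
(The remaining 4 profiles each have a profitable deviation by the same check.)

Pure-strategy Nash equilibria: (B, Z); (D, X)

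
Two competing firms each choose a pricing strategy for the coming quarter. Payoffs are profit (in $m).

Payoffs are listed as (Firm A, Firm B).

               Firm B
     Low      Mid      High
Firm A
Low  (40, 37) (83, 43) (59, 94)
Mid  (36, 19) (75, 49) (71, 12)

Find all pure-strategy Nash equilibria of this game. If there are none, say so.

Firm A against Low: payoffs 40, 36 → best response Low.
Firm A against Mid: payoffs 83, 75 → best response Low.
Firm A against High: payoffs 59, 71 → best response Mid.
Firm B against Low: payoffs 37, 43, 94 → best response High.
Firm B against Mid: payoffs 19, 49, 12 → best response Mid.
No profile is a mutual best response for all players.

No pure-strategy Nash equilibrium.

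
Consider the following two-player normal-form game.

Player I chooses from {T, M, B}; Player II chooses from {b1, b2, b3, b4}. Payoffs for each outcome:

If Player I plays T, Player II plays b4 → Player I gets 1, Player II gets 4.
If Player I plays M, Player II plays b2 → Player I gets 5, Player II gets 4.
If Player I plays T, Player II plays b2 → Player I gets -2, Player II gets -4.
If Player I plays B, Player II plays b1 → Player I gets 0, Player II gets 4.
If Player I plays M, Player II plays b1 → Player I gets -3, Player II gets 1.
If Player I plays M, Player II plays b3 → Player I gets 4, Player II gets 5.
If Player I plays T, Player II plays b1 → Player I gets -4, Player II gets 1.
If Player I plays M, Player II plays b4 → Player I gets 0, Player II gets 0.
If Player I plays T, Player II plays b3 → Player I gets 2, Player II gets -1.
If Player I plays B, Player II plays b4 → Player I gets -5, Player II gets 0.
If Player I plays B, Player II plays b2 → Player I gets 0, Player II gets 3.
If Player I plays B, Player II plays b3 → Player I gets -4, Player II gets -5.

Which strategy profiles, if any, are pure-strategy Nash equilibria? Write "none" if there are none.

(T, b4), (M, b3), (B, b1)

For each player, find the best response to each opponent profile; mutual best responses are the pure NE.
Player I against b1: payoffs -4, -3, 0 → best response B.
Player I against b2: payoffs -2, 5, 0 → best response M.
Player I against b3: payoffs 2, 4, -4 → best response M.
Player I against b4: payoffs 1, 0, -5 → best response T.
Player II against T: payoffs 1, -4, -1, 4 → best response b4.
Player II against M: payoffs 1, 4, 5, 0 → best response b3.
Player II against B: payoffs 4, 3, -5, 0 → best response b1.
Mutual best responses: (T, b4); (M, b3); (B, b1).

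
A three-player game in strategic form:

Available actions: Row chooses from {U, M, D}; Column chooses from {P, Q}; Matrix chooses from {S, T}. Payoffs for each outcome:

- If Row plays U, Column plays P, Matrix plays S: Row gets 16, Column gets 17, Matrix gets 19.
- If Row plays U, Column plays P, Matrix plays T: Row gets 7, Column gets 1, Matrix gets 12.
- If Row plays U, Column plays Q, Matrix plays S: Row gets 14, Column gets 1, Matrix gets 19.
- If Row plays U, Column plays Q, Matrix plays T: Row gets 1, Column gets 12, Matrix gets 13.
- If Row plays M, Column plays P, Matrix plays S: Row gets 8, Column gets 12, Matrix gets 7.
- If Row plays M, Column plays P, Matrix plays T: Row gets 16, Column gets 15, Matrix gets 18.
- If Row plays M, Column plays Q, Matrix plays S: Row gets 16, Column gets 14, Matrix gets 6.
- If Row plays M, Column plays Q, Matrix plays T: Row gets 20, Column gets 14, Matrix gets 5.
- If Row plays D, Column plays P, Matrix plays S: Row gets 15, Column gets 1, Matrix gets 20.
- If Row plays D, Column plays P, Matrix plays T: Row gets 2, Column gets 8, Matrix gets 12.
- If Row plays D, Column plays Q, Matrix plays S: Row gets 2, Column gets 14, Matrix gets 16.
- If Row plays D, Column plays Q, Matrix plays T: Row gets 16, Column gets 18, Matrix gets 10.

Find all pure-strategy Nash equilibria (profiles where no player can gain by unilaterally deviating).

Mark each player's best response to every combination of opponents' strategies; a profile where every player is best-responding is a pure Nash equilibrium.
Row against (P, S): payoffs 16, 8, 15 → best response U.
Row against (P, T): payoffs 7, 16, 2 → best response M.
Row against (Q, S): payoffs 14, 16, 2 → best response M.
Row against (Q, T): payoffs 1, 20, 16 → best response M.
Column against (U, S): payoffs 17, 1 → best response P.
Column against (U, T): payoffs 1, 12 → best response Q.
Column against (M, S): payoffs 12, 14 → best response Q.
Column against (M, T): payoffs 15, 14 → best response P.
Column against (D, S): payoffs 1, 14 → best response Q.
Column against (D, T): payoffs 8, 18 → best response Q.
Matrix against (U, P): payoffs 19, 12 → best response S.
Matrix against (U, Q): payoffs 19, 13 → best response S.
Matrix against (M, P): payoffs 7, 18 → best response T.
Matrix against (M, Q): payoffs 6, 5 → best response S.
Matrix against (D, P): payoffs 20, 12 → best response S.
Matrix against (D, Q): payoffs 16, 10 → best response S.
Mutual best responses: (U, P, S); (M, P, T); (M, Q, S).

The pure Nash equilibria are (U, P, S) and (M, P, T) and (M, Q, S).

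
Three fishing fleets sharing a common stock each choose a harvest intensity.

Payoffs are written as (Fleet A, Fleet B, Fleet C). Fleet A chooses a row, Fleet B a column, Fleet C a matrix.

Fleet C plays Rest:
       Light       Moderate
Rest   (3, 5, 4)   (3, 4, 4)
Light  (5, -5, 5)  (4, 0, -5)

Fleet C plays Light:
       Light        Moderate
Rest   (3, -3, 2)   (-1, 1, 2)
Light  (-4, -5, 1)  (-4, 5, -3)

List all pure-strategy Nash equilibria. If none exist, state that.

(Rest, Light, Rest): Fleet A can switch to Light (3 → 5). Not NE.
(Rest, Light, Light): Fleet B can switch to Moderate (-3 → 1). Not NE.
(Rest, Moderate, Rest): Fleet A can switch to Light (3 → 4). Not NE.
(Rest, Moderate, Light): Fleet C can switch to Rest (2 → 4). Not NE.
(Light, Light, Rest): Fleet B can switch to Moderate (-5 → 0). Not NE.
(Light, Light, Light): Fleet A can switch to Rest (-4 → 3). Not NE.
(Light, Moderate, Rest): Fleet C can switch to Light (-5 → -3). Not NE.
(Light, Moderate, Light): Fleet A can switch to Rest (-4 → -1). Not NE.

No pure-strategy Nash equilibrium.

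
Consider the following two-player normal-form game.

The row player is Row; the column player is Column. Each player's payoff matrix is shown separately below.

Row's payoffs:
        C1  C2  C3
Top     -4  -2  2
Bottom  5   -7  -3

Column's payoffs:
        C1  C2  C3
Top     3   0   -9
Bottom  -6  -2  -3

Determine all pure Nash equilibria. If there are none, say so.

(Top, C1): Row can switch to Bottom (-4 → 5). Not NE.
(Top, C2): Column can switch to C1 (0 → 3). Not NE.
(Top, C3): Column can switch to C1 (-9 → 3). Not NE.
(Bottom, C1): Column can switch to C2 (-6 → -2). Not NE.
(Bottom, C2): Row can switch to Top (-7 → -2). Not NE.
(Bottom, C3): Row can switch to Top (-3 → 2). Not NE.

No pure-strategy Nash equilibrium.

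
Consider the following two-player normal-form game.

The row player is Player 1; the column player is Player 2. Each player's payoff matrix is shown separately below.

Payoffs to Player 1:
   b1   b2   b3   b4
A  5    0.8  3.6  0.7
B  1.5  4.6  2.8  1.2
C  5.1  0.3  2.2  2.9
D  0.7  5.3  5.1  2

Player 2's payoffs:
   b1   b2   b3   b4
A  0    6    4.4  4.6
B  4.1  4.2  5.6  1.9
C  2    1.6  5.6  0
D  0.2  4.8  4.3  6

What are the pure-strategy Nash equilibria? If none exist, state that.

Player 1 against b1: payoffs 5, 1.5, 5.1, 0.7 → best response C.
Player 1 against b2: payoffs 0.8, 4.6, 0.3, 5.3 → best response D.
Player 1 against b3: payoffs 3.6, 2.8, 2.2, 5.1 → best response D.
Player 1 against b4: payoffs 0.7, 1.2, 2.9, 2 → best response C.
Player 2 against A: payoffs 0, 6, 4.4, 4.6 → best response b2.
Player 2 against B: payoffs 4.1, 4.2, 5.6, 1.9 → best response b3.
Player 2 against C: payoffs 2, 1.6, 5.6, 0 → best response b3.
Player 2 against D: payoffs 0.2, 4.8, 4.3, 6 → best response b4.
No profile is a mutual best response for all players.

No pure-strategy Nash equilibrium.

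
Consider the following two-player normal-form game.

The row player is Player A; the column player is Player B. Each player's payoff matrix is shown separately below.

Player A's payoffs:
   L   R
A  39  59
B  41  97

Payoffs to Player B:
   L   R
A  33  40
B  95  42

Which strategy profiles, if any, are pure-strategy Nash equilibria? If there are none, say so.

Pure NE: (B, L)

Check each profile: it is a Nash equilibrium iff no player can strictly gain by switching unilaterally.
(A, L): Player A can switch to B (39 → 41). Not NE.
(A, R): Player A can switch to B (59 → 97). Not NE.
(B, L): Player A gets 41, best alternative 39; Player B gets 95, best alternative 42. No profitable deviation — NE.
(B, R): Player B can switch to L (42 → 95). Not NE.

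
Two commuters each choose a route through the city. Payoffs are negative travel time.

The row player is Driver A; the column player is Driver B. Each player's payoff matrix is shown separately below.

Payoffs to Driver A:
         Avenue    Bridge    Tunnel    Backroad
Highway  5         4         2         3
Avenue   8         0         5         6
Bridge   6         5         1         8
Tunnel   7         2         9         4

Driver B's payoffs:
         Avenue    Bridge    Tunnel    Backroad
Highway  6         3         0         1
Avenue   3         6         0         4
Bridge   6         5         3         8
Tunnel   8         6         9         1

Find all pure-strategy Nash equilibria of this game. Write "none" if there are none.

The pure Nash equilibria are (Bridge, Backroad) and (Tunnel, Tunnel).

(Highway, Avenue): Driver A can switch to Avenue (5 → 8). Not NE.
(Highway, Bridge): Driver A can switch to Bridge (4 → 5). Not NE.
(Highway, Tunnel): Driver A can switch to Avenue (2 → 5). Not NE.
(Highway, Backroad): Driver A can switch to Avenue (3 → 6). Not NE.
(Avenue, Avenue): Driver B can switch to Bridge (3 → 6). Not NE.
(Avenue, Bridge): Driver A can switch to Highway (0 → 4). Not NE.
(Avenue, Tunnel): Driver A can switch to Tunnel (5 → 9). Not NE.
(Avenue, Backroad): Driver A can switch to Bridge (6 → 8). Not NE.
(Bridge, Backroad): Driver A gets 8, best alternative 6; Driver B gets 8, best alternative 6. No profitable deviation — NE.
(Tunnel, Tunnel): Driver A gets 9, best alternative 5; Driver B gets 9, best alternative 8. No profitable deviation — NE.
(The remaining 6 profiles each have a profitable deviation by the same check.)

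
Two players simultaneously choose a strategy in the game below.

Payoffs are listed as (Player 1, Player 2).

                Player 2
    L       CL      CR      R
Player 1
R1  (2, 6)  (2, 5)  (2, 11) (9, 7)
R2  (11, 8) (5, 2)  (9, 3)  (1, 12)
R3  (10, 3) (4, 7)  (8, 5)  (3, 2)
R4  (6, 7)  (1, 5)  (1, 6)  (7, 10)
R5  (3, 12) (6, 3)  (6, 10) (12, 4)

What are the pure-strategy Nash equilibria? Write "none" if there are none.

Player 1 against L: payoffs 2, 11, 10, 6, 3 → best response R2.
Player 1 against CL: payoffs 2, 5, 4, 1, 6 → best response R5.
Player 1 against CR: payoffs 2, 9, 8, 1, 6 → best response R2.
Player 1 against R: payoffs 9, 1, 3, 7, 12 → best response R5.
Player 2 against R1: payoffs 6, 5, 11, 7 → best response CR.
Player 2 against R2: payoffs 8, 2, 3, 12 → best response R.
Player 2 against R3: payoffs 3, 7, 5, 2 → best response CL.
Player 2 against R4: payoffs 7, 5, 6, 10 → best response R.
Player 2 against R5: payoffs 12, 3, 10, 4 → best response L.
No profile is a mutual best response for all players.

No pure-strategy Nash equilibrium.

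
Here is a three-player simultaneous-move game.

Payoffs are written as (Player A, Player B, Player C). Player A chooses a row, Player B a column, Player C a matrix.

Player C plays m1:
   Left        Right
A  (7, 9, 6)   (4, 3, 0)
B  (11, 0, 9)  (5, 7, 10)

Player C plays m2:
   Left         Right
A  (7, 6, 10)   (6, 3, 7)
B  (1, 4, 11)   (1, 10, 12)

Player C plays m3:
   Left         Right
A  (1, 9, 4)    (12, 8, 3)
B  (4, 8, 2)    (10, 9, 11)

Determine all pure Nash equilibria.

For each player, find the best response to each opponent profile; mutual best responses are the pure NE.
Player A against (Left, m1): payoffs 7, 11 → best response B.
Player A against (Left, m2): payoffs 7, 1 → best response A.
Player A against (Left, m3): payoffs 1, 4 → best response B.
Player A against (Right, m1): payoffs 4, 5 → best response B.
Player A against (Right, m2): payoffs 6, 1 → best response A.
Player A against (Right, m3): payoffs 12, 10 → best response A.
Player B against (A, m1): payoffs 9, 3 → best response Left.
Player B against (A, m2): payoffs 6, 3 → best response Left.
Player B against (A, m3): payoffs 9, 8 → best response Left.
Player B against (B, m1): payoffs 0, 7 → best response Right.
Player B against (B, m2): payoffs 4, 10 → best response Right.
Player B against (B, m3): payoffs 8, 9 → best response Right.
Player C against (A, Left): payoffs 6, 10, 4 → best response m2.
Player C against (A, Right): payoffs 0, 7, 3 → best response m2.
Player C against (B, Left): payoffs 9, 11, 2 → best response m2.
Player C against (B, Right): payoffs 10, 12, 11 → best response m2.
Mutual best responses: (A, Left, m2).

Pure NE: (A, Left, m2)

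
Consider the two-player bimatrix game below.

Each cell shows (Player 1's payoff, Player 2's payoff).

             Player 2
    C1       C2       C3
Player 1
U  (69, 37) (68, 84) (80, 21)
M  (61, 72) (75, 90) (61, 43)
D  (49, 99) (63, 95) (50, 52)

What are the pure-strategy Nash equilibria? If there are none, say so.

Check each profile: it is a Nash equilibrium iff no player can strictly gain by switching unilaterally.
(U, C1): Player 2 can switch to C2 (37 → 84). Not NE.
(U, C2): Player 1 can switch to M (68 → 75). Not NE.
(U, C3): Player 2 can switch to C1 (21 → 37). Not NE.
(M, C1): Player 1 can switch to U (61 → 69). Not NE.
(M, C2): Player 1 gets 75, best alternative 68; Player 2 gets 90, best alternative 72. No profitable deviation — NE.
(M, C3): Player 1 can switch to U (61 → 80). Not NE.
(D, C1): Player 1 can switch to U (49 → 69). Not NE.
(D, C2): Player 1 can switch to U (63 → 68). Not NE.
(D, C3): Player 1 can switch to U (50 → 80). Not NE.

(M, C2)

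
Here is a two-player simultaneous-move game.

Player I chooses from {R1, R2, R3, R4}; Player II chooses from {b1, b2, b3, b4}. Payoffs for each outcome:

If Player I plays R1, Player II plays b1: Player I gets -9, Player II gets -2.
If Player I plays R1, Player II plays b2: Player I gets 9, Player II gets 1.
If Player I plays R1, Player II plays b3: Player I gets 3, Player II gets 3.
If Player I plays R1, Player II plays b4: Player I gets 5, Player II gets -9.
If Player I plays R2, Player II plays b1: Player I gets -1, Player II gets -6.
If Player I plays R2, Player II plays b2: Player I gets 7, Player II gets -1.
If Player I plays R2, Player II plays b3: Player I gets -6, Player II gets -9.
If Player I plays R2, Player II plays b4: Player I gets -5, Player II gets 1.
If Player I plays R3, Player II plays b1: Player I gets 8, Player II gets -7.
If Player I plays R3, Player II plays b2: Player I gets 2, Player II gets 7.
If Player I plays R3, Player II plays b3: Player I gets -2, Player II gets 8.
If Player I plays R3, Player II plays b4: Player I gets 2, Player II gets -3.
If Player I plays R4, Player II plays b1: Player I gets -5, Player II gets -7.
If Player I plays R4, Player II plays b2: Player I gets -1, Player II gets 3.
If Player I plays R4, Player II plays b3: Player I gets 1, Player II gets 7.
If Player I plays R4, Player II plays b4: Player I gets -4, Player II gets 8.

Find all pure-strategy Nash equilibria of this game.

Check each profile: it is a Nash equilibrium iff no player can strictly gain by switching unilaterally.
(R1, b1): Player I can switch to R2 (-9 → -1). Not NE.
(R1, b2): Player II can switch to b3 (1 → 3). Not NE.
(R1, b3): Player I gets 3, best alternative 1; Player II gets 3, best alternative 1. No profitable deviation — NE.
(R1, b4): Player II can switch to b1 (-9 → -2). Not NE.
(R2, b1): Player I can switch to R3 (-1 → 8). Not NE.
(R2, b2): Player I can switch to R1 (7 → 9). Not NE.
(R2, b3): Player I can switch to R1 (-6 → 3). Not NE.
(R2, b4): Player I can switch to R1 (-5 → 5). Not NE.
(R3, b1): Player II can switch to b2 (-7 → 7). Not NE.
(R3, b2): Player I can switch to R1 (2 → 9). Not NE.
(R3, b3): Player I can switch to R1 (-2 → 3). Not NE.
(R3, b4): Player I can switch to R1 (2 → 5). Not NE.
(R4, b1): Player I can switch to R2 (-5 → -1). Not NE.
(The remaining 3 profiles each have a profitable deviation by the same check.)

Pure NE: (R1, b3)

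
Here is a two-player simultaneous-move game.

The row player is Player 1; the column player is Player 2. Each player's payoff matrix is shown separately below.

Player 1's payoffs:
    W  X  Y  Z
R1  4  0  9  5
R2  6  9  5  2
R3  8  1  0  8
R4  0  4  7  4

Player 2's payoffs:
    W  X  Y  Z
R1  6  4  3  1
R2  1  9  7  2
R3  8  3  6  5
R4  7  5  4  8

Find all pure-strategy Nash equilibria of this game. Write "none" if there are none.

The pure Nash equilibria are (R2, X), (R3, W).

Mark each player's best response to every combination of opponents' strategies; a profile where every player is best-responding is a pure Nash equilibrium.
Player 1 against W: payoffs 4, 6, 8, 0 → best response R3.
Player 1 against X: payoffs 0, 9, 1, 4 → best response R2.
Player 1 against Y: payoffs 9, 5, 0, 7 → best response R1.
Player 1 against Z: payoffs 5, 2, 8, 4 → best response R3.
Player 2 against R1: payoffs 6, 4, 3, 1 → best response W.
Player 2 against R2: payoffs 1, 9, 7, 2 → best response X.
Player 2 against R3: payoffs 8, 3, 6, 5 → best response W.
Player 2 against R4: payoffs 7, 5, 4, 8 → best response Z.
Mutual best responses: (R2, X); (R3, W).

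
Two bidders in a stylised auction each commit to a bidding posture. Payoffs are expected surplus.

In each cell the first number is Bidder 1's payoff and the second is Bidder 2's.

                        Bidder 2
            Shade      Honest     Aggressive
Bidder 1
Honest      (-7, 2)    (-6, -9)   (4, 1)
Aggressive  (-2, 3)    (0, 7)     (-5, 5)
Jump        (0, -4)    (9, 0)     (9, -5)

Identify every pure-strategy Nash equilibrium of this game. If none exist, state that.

(Jump, Honest)

Bidder 1 against Shade: payoffs -7, -2, 0 → best response Jump.
Bidder 1 against Honest: payoffs -6, 0, 9 → best response Jump.
Bidder 1 against Aggressive: payoffs 4, -5, 9 → best response Jump.
Bidder 2 against Honest: payoffs 2, -9, 1 → best response Shade.
Bidder 2 against Aggressive: payoffs 3, 7, 5 → best response Honest.
Bidder 2 against Jump: payoffs -4, 0, -5 → best response Honest.
Mutual best responses: (Jump, Honest).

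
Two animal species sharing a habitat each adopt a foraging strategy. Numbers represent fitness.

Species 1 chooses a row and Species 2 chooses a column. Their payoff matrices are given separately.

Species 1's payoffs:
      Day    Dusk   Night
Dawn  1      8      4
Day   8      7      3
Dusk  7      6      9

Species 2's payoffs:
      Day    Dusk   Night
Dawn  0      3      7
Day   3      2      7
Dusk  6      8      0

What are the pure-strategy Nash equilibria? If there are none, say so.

Check each profile: it is a Nash equilibrium iff no player can strictly gain by switching unilaterally.
(Dawn, Day): Species 1 can switch to Day (1 → 8). Not NE.
(Dawn, Dusk): Species 2 can switch to Night (3 → 7). Not NE.
(Dawn, Night): Species 1 can switch to Dusk (4 → 9). Not NE.
(Day, Day): Species 2 can switch to Night (3 → 7). Not NE.
(Day, Dusk): Species 1 can switch to Dawn (7 → 8). Not NE.
(Day, Night): Species 1 can switch to Dawn (3 → 4). Not NE.
(Dusk, Day): Species 1 can switch to Day (7 → 8). Not NE.
(Dusk, Dusk): Species 1 can switch to Dawn (6 → 8). Not NE.
(The remaining 1 profile has a profitable deviation by the same check.)

There is no pure-strategy Nash equilibrium.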